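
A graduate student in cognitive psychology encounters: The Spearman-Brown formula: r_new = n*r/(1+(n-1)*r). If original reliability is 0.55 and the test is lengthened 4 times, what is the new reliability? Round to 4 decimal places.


r_new = n*r / (1 + (n-1)*r)
Numerator = 4 * 0.55 = 2.2
Denominator = 1 + 3 * 0.55 = 2.65
r_new = 2.2 / 2.65
= 0.8302


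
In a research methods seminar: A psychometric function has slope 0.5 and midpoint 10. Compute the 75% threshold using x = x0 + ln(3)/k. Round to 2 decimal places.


At P = 0.75: 0.75 = 1/(1 + e^(-k*(x-x0)))
Solving: e^(-k*(x-x0)) = 1/3
x = x0 + ln(3)/k
ln(3) = 1.0986
x = 10 + 1.0986/0.5
= 10 + 2.1972
= 12.20


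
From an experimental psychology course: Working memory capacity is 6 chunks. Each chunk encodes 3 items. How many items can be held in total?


Total items = chunks * items_per_chunk
= 6 * 3
= 18


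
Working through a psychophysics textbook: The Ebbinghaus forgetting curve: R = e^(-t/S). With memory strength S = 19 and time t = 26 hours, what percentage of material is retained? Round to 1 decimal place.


R = e^(-t/S)
-t/S = -26/19 = -1.368421
R = e^(-1.368421) = 0.254509
Percentage = 0.254509 * 100
= 25.5


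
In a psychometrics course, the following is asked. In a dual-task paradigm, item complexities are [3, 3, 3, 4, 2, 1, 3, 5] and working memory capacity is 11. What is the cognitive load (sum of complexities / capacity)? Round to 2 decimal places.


Total complexity = 3 + 3 + 3 + 4 + 2 + 1 + 3 + 5 = 24
Load = total / capacity = 24 / 11
= 2.18


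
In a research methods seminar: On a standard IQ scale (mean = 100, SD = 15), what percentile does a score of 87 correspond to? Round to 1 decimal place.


z = (IQ - mean) / SD
z = (87 - 100) / 15 = -0.8667
Percentile = Phi(-0.8667) * 100
Phi(-0.8667) = 0.193053
= 19.3


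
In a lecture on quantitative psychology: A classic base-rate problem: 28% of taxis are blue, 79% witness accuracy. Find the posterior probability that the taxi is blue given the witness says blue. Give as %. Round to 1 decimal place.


P(blue | says blue) = P(says blue | blue)*P(blue) / [P(says blue | blue)*P(blue) + P(says blue | not blue)*P(not blue)]
Numerator = 0.79 * 0.28 = 0.2212
False identification = 0.21 * 0.72 = 0.1512
P = 0.2212 / (0.2212 + 0.1512)
= 0.2212 / 0.3724
As percentage = 59.4


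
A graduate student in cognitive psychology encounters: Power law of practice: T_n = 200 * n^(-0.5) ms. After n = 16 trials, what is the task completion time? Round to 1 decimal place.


T_n = 200 * 16^(-0.5)
16^(-0.5) = 0.25
T_n = 200 * 0.25
= 50.0 ms


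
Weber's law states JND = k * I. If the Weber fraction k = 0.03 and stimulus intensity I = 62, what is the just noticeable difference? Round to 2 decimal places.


JND = k * I
JND = 0.03 * 62
= 1.86


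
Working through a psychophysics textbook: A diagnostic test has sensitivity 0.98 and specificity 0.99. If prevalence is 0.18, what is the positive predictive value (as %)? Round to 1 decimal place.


PPV = (sens * prev) / (sens * prev + (1-spec) * (1-prev))
Numerator = 0.98 * 0.18 = 0.1764
P(positive and no disease) = (1 - spec) * (1 - prev) = (1 - 0.99) * (1 - 0.18) = 0.0082
Denominator = 0.1764 + 0.0082 = 0.1846
PPV = 0.1764 / 0.1846 = 0.95558
As percentage = 95.6


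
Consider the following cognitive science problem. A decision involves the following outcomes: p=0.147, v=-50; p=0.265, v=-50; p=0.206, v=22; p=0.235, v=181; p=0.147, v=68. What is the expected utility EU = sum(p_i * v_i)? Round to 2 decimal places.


EU = sum(p_i * v_i)
0.147 * -50 = -7.35
0.265 * -50 = -13.25
0.206 * 22 = 4.532
0.235 * 181 = 42.535
0.147 * 68 = 9.996
EU = -7.35 + -13.25 + 4.532 + 42.535 + 9.996
= 36.46


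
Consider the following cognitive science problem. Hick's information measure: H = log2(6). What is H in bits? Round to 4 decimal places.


H = log2(n)
H = log2(6)
= 2.5850


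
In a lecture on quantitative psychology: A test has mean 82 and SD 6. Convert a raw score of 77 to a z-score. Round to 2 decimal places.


z = (X - mu) / sigma
= (77 - 82) / 6
= -5 / 6
= -0.83


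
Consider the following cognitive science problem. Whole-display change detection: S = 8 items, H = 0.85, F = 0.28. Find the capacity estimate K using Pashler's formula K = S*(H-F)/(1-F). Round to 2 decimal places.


K = S * (H - F) / (1 - F)
H - F = 0.57
1 - F = 0.72
K = 8 * 0.57 / 0.72
= 6.33


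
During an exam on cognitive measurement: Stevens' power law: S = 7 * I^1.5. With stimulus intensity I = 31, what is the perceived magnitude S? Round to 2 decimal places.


S = 7 * 31^1.5
31^1.5 = 172.6007
S = 7 * 172.6007
= 1208.20


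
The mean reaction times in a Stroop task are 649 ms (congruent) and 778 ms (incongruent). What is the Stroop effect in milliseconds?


Stroop effect = RT(incongruent) - RT(congruent)
= 778 - 649
= 129 ms


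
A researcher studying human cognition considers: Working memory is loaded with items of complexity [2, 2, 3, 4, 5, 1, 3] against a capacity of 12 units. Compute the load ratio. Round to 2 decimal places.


Total complexity = 2 + 2 + 3 + 4 + 5 + 1 + 3 = 20
Load = total / capacity = 20 / 12
= 1.67


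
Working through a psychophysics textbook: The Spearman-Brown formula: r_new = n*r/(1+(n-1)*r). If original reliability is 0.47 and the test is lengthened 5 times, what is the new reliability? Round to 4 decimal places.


r_new = n*r / (1 + (n-1)*r)
Numerator = 5 * 0.47 = 2.35
Denominator = 1 + 4 * 0.47 = 2.88
r_new = 2.35 / 2.88
= 0.8160


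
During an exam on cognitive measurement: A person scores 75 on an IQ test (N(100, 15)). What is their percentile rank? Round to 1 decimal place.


z = (IQ - mean) / SD
z = (75 - 100) / 15 = -1.6667
Percentile = Phi(-1.6667) * 100
Phi(-1.6667) = 0.047787
= 4.8


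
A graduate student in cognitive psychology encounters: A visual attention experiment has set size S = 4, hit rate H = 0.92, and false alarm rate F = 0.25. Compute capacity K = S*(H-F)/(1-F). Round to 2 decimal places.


K = S * (H - F) / (1 - F)
H - F = 0.67
1 - F = 0.75
K = 4 * 0.67 / 0.75
= 3.57


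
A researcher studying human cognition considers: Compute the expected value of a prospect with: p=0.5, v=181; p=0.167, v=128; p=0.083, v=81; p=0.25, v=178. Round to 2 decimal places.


EU = sum(p_i * v_i)
0.5 * 181 = 90.5
0.167 * 128 = 21.376
0.083 * 81 = 6.723
0.25 * 178 = 44.5
EU = 90.5 + 21.376 + 6.723 + 44.5
= 163.10


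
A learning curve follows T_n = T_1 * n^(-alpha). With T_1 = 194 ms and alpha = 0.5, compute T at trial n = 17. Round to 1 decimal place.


T_n = 194 * 17^(-0.5)
17^(-0.5) = 0.242536
T_n = 194 * 0.242536
= 47.1 ms


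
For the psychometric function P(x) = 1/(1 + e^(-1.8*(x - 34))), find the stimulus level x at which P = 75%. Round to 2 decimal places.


At P = 0.75: 0.75 = 1/(1 + e^(-k*(x-x0)))
Solving: e^(-k*(x-x0)) = 1/3
x = x0 + ln(3)/k
ln(3) = 1.0986
x = 34 + 1.0986/1.8
= 34 + 0.6103
= 34.61


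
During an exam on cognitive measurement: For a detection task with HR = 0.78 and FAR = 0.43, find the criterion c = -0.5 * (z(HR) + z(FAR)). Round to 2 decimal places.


c = -0.5 * (z(HR) + z(FAR))
z(0.78) = 0.7722
z(0.43) = -0.1764
c = -0.5 * (0.7722 + -0.1764)
= -0.5 * 0.5958
= -0.30


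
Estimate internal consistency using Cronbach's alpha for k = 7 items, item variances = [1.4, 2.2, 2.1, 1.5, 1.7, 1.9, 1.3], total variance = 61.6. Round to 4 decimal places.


alpha = (k/(k-1)) * (1 - sum(s_i^2)/s_total^2)
sum(item variances) = 12.1
k/(k-1) = 7/6 = 1.166667
1 - 12.1/61.6 = 1 - 0.196429 = 0.803571
alpha = 1.166667 * 0.803571
= 0.9375


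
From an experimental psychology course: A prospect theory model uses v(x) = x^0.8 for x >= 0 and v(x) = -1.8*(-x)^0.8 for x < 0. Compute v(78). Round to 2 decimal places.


Since x = 78 >= 0, use v(x) = x^0.8
78^0.8 = 32.6344
v(78) = 32.63


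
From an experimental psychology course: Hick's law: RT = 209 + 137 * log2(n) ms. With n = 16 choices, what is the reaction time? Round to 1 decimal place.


RT = 209 + 137 * log2(16)
log2(16) = 4.0
RT = 209 + 137 * 4.0
= 209 + 548.0
= 757.0 ms


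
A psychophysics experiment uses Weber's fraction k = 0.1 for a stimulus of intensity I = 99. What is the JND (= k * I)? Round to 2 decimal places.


JND = k * I
JND = 0.1 * 99
= 9.90


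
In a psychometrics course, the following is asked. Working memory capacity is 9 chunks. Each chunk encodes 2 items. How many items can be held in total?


Total items = chunks * items_per_chunk
= 9 * 2
= 18


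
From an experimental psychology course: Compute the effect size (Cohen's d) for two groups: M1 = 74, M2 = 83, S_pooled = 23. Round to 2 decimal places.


Cohen's d = (M1 - M2) / S_pooled
= (74 - 83) / 23
= -9 / 23
= -0.39


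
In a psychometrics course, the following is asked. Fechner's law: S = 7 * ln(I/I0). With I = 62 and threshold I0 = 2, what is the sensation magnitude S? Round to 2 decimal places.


S = 7 * ln(62/2)
I/I0 = 31.0
ln(31.0) = 3.434
S = 7 * 3.434
= 24.04


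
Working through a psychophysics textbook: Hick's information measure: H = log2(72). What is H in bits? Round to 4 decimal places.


H = log2(n)
H = log2(72)
= 6.1699


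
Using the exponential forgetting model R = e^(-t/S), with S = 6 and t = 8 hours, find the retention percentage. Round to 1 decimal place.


R = e^(-t/S)
-t/S = -8/6 = -1.333333
R = e^(-1.333333) = 0.263597
Percentage = 0.263597 * 100
= 26.4


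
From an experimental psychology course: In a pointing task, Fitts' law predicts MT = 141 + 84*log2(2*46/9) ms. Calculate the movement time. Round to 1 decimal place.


MT = 141 + 84 * log2(2*46/9)
2D/W = 10.222222
log2(10.222222) = 3.3536
MT = 141 + 84 * 3.3536
= 422.7 ms


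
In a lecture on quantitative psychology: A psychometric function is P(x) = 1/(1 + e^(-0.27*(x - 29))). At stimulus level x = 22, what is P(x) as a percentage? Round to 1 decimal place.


P(x) = 1/(1 + e^(-0.27*(22 - 29)))
Exponent = -0.27 * -7 = 1.89
e^(1.89) = 6.619369
P = 1/(1 + 6.619369) = 0.131244
Percentage = 13.1


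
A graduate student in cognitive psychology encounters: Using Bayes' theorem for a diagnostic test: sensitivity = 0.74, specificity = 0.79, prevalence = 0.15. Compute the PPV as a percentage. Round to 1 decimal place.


PPV = (sens * prev) / (sens * prev + (1-spec) * (1-prev))
Numerator = 0.74 * 0.15 = 0.111
P(positive and no disease) = (1 - spec) * (1 - prev) = (1 - 0.79) * (1 - 0.15) = 0.1785
Denominator = 0.111 + 0.1785 = 0.2895
PPV = 0.111 / 0.2895 = 0.38342
As percentage = 38.3


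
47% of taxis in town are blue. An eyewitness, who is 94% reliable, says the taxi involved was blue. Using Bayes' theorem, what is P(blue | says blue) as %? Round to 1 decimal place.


P(blue | says blue) = P(says blue | blue)*P(blue) / [P(says blue | blue)*P(blue) + P(says blue | not blue)*P(not blue)]
Numerator = 0.94 * 0.47 = 0.4418
False identification = 0.06 * 0.53 = 0.0318
P = 0.4418 / (0.4418 + 0.0318)
= 0.4418 / 0.4736
As percentage = 93.3


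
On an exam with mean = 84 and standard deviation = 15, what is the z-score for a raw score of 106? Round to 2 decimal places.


z = (X - mu) / sigma
= (106 - 84) / 15
= 22 / 15
= 1.47


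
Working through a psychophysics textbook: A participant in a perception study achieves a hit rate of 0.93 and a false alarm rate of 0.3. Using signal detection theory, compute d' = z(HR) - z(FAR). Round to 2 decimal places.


d' = z(HR) - z(FAR)
z(0.93) = 1.4758
z(0.3) = -0.5244
d' = 1.4758 - -0.5244
= 2.00


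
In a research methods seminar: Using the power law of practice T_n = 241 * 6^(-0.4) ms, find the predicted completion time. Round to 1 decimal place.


T_n = 241 * 6^(-0.4)
6^(-0.4) = 0.488359
T_n = 241 * 0.488359
= 117.7 ms


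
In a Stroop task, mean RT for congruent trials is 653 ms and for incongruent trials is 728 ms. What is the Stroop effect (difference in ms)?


Stroop effect = RT(incongruent) - RT(congruent)
= 728 - 653
= 75 ms


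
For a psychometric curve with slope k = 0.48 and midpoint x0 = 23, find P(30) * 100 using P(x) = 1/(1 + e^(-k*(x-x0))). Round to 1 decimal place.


P(x) = 1/(1 + e^(-0.48*(30 - 23)))
Exponent = -0.48 * 7 = -3.36
e^(-3.36) = 0.034735
P = 1/(1 + 0.034735) = 0.966431
Percentage = 96.6


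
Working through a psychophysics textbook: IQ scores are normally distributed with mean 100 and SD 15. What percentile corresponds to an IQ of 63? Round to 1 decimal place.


z = (IQ - mean) / SD
z = (63 - 100) / 15 = -2.4667
Percentile = Phi(-2.4667) * 100
Phi(-2.4667) = 0.006818
= 0.7


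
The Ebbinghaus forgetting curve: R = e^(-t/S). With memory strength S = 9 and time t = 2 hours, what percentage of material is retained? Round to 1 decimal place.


R = e^(-t/S)
-t/S = -2/9 = -0.222222
R = e^(-0.222222) = 0.800738
Percentage = 0.800738 * 100
= 80.1


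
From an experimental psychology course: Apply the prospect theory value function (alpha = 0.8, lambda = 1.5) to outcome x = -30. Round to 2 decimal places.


Since x = -30 < 0, use v(x) = -lambda*(-x)^alpha
(-x) = 30
30^0.8 = 15.1949
v(-30) = -1.5 * 15.1949
= -22.79


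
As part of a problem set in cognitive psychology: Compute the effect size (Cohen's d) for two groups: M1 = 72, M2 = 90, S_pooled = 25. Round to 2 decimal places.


Cohen's d = (M1 - M2) / S_pooled
= (72 - 90) / 25
= -18 / 25
= -0.72


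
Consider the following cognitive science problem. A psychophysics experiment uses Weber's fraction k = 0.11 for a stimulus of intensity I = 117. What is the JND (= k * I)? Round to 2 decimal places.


JND = k * I
JND = 0.11 * 117
= 12.87


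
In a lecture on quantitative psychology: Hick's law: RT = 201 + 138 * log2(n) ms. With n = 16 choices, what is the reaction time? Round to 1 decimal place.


RT = 201 + 138 * log2(16)
log2(16) = 4.0
RT = 201 + 138 * 4.0
= 201 + 552.0
= 753.0 ms


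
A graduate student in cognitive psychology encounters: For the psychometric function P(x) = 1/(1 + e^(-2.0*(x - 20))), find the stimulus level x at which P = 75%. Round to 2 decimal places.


At P = 0.75: 0.75 = 1/(1 + e^(-k*(x-x0)))
Solving: e^(-k*(x-x0)) = 1/3
x = x0 + ln(3)/k
ln(3) = 1.0986
x = 20 + 1.0986/2.0
= 20 + 0.5493
= 20.55


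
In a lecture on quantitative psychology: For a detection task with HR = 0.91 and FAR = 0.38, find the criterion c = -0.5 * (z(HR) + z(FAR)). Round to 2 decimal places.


c = -0.5 * (z(HR) + z(FAR))
z(0.91) = 1.3408
z(0.38) = -0.3055
c = -0.5 * (1.3408 + -0.3055)
= -0.5 * 1.0353
= -0.52


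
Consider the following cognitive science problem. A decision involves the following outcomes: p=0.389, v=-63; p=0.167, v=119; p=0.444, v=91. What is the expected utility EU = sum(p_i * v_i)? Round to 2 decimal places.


EU = sum(p_i * v_i)
0.389 * -63 = -24.507
0.167 * 119 = 19.873
0.444 * 91 = 40.404
EU = -24.507 + 19.873 + 40.404
= 35.77


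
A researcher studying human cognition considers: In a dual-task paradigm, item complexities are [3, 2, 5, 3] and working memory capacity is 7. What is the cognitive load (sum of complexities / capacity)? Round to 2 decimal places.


Total complexity = 3 + 2 + 5 + 3 = 13
Load = total / capacity = 13 / 7
= 1.86


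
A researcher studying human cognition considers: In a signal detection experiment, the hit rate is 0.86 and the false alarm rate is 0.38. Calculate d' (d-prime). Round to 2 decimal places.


d' = z(HR) - z(FAR)
z(0.86) = 1.0803
z(0.38) = -0.3055
d' = 1.0803 - -0.3055
= 1.39


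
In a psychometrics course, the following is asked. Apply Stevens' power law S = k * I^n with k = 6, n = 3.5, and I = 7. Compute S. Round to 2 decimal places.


S = 6 * 7^3.5
7^3.5 = 907.4927
S = 6 * 907.4927
= 5444.96


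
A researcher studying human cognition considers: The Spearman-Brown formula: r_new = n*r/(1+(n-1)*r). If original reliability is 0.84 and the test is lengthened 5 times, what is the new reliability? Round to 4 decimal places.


r_new = n*r / (1 + (n-1)*r)
Numerator = 5 * 0.84 = 4.2
Denominator = 1 + 4 * 0.84 = 4.36
r_new = 4.2 / 4.36
= 0.9633


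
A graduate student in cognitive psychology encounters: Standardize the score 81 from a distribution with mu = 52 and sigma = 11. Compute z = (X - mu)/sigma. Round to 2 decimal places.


z = (X - mu) / sigma
= (81 - 52) / 11
= 29 / 11
= 2.64


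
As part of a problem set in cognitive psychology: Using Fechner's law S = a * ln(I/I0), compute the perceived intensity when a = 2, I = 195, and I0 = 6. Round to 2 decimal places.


S = 2 * ln(195/6)
I/I0 = 32.5
ln(32.5) = 3.4812
S = 2 * 3.4812
= 6.96


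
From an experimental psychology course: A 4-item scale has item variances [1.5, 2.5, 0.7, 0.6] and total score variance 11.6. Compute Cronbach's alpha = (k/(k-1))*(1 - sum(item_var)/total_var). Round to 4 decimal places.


alpha = (k/(k-1)) * (1 - sum(s_i^2)/s_total^2)
sum(item variances) = 5.3
k/(k-1) = 4/3 = 1.333333
1 - 5.3/11.6 = 1 - 0.456897 = 0.543103
alpha = 1.333333 * 0.543103
= 0.7241


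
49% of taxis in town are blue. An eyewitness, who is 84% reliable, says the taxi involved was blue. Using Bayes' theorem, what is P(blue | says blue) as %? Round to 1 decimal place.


P(blue | says blue) = P(says blue | blue)*P(blue) / [P(says blue | blue)*P(blue) + P(says blue | not blue)*P(not blue)]
Numerator = 0.84 * 0.49 = 0.4116
False identification = 0.16 * 0.51 = 0.0816
P = 0.4116 / (0.4116 + 0.0816)
= 0.4116 / 0.4932
As percentage = 83.5


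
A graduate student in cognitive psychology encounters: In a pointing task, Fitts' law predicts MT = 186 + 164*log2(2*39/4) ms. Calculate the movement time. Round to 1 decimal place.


MT = 186 + 164 * log2(2*39/4)
2D/W = 19.5
log2(19.5) = 4.2854
MT = 186 + 164 * 4.2854
= 888.8 ms


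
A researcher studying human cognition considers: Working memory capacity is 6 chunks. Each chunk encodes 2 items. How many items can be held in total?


Total items = chunks * items_per_chunk
= 6 * 2
= 12


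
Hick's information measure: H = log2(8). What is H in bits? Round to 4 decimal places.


H = log2(n)
H = log2(8)
= 3.0000


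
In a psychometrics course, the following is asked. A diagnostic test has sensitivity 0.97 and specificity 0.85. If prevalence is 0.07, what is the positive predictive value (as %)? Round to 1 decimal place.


PPV = (sens * prev) / (sens * prev + (1-spec) * (1-prev))
Numerator = 0.97 * 0.07 = 0.0679
P(positive and no disease) = (1 - spec) * (1 - prev) = (1 - 0.85) * (1 - 0.07) = 0.1395
Denominator = 0.0679 + 0.1395 = 0.2074
PPV = 0.0679 / 0.2074 = 0.327387
As percentage = 32.7


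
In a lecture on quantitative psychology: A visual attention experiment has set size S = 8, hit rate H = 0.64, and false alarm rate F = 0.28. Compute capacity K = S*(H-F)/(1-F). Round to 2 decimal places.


K = S * (H - F) / (1 - F)
H - F = 0.36
1 - F = 0.72
K = 8 * 0.36 / 0.72
= 4.00


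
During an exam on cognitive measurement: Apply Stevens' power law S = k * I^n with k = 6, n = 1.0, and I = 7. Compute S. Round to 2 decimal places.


S = 6 * 7^1.0
7^1.0 = 7.0
S = 6 * 7.0
= 42.00


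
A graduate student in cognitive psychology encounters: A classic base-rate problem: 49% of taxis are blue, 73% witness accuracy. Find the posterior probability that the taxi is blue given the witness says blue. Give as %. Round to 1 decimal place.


P(blue | says blue) = P(says blue | blue)*P(blue) / [P(says blue | blue)*P(blue) + P(says blue | not blue)*P(not blue)]
Numerator = 0.73 * 0.49 = 0.3577
False identification = 0.27 * 0.51 = 0.1377
P = 0.3577 / (0.3577 + 0.1377)
= 0.3577 / 0.4954
As percentage = 72.2


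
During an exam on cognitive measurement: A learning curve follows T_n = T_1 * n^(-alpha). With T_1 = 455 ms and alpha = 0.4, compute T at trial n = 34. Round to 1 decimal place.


T_n = 455 * 34^(-0.4)
34^(-0.4) = 0.24401
T_n = 455 * 0.24401
= 111.0 ms


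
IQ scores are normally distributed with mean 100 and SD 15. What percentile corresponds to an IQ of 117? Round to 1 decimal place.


z = (IQ - mean) / SD
z = (117 - 100) / 15 = 1.1333
Percentile = Phi(1.1333) * 100
Phi(1.1333) = 0.871456
= 87.1


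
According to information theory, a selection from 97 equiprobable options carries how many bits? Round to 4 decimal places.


H = log2(n)
H = log2(97)
= 6.5999


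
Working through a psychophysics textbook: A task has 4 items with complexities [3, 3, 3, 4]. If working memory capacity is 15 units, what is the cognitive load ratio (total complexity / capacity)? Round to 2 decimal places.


Total complexity = 3 + 3 + 3 + 4 = 13
Load = total / capacity = 13 / 15
= 0.87


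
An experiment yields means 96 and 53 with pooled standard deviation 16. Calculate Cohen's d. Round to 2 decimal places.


Cohen's d = (M1 - M2) / S_pooled
= (96 - 53) / 16
= 43 / 16
= 2.69


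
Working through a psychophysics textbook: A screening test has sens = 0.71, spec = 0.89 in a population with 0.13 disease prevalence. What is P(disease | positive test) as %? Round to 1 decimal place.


PPV = (sens * prev) / (sens * prev + (1-spec) * (1-prev))
Numerator = 0.71 * 0.13 = 0.0923
P(positive and no disease) = (1 - spec) * (1 - prev) = (1 - 0.89) * (1 - 0.13) = 0.0957
Denominator = 0.0923 + 0.0957 = 0.188
PPV = 0.0923 / 0.188 = 0.490957
As percentage = 49.1


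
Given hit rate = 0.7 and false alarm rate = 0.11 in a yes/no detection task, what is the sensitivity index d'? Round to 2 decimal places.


d' = z(HR) - z(FAR)
z(0.7) = 0.5244
z(0.11) = -1.2265
d' = 0.5244 - -1.2265
= 1.75


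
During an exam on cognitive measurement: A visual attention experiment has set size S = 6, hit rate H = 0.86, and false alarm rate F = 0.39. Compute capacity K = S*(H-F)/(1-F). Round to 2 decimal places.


K = S * (H - F) / (1 - F)
H - F = 0.47
1 - F = 0.61
K = 6 * 0.47 / 0.61
= 4.62


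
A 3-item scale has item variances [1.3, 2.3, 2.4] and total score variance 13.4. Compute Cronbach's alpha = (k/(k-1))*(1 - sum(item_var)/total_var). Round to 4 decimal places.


alpha = (k/(k-1)) * (1 - sum(s_i^2)/s_total^2)
sum(item variances) = 6.0
k/(k-1) = 3/2 = 1.5
1 - 6.0/13.4 = 1 - 0.447761 = 0.552239
alpha = 1.5 * 0.552239
= 0.8284


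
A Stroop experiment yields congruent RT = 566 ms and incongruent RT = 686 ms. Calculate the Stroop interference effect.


Stroop effect = RT(incongruent) - RT(congruent)
= 686 - 566
= 120 ms


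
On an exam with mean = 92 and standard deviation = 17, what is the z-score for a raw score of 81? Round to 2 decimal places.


z = (X - mu) / sigma
= (81 - 92) / 17
= -11 / 17
= -0.65


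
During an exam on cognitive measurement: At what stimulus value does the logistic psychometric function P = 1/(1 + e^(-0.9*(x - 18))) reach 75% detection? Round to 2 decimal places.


At P = 0.75: 0.75 = 1/(1 + e^(-k*(x-x0)))
Solving: e^(-k*(x-x0)) = 1/3
x = x0 + ln(3)/k
ln(3) = 1.0986
x = 18 + 1.0986/0.9
= 18 + 1.2207
= 19.22


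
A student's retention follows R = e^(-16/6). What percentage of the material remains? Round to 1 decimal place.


R = e^(-t/S)
-t/S = -16/6 = -2.666667
R = e^(-2.666667) = 0.069483
Percentage = 0.069483 * 100
= 6.9


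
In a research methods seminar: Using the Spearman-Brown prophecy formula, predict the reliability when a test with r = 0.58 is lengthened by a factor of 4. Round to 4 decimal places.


r_new = n*r / (1 + (n-1)*r)
Numerator = 4 * 0.58 = 2.32
Denominator = 1 + 3 * 0.58 = 2.74
r_new = 2.32 / 2.74
= 0.8467


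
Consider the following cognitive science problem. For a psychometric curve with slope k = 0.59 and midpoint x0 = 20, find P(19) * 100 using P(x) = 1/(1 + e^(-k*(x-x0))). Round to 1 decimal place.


P(x) = 1/(1 + e^(-0.59*(19 - 20)))
Exponent = -0.59 * -1 = 0.59
e^(0.59) = 1.803988
P = 1/(1 + 1.803988) = 0.356635
Percentage = 35.7


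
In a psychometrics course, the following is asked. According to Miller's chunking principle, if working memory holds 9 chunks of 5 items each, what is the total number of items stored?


Total items = chunks * items_per_chunk
= 9 * 5
= 45


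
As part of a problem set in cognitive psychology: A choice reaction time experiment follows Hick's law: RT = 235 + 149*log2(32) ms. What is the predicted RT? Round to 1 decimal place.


RT = 235 + 149 * log2(32)
log2(32) = 5.0
RT = 235 + 149 * 5.0
= 235 + 745.0
= 980.0 ms


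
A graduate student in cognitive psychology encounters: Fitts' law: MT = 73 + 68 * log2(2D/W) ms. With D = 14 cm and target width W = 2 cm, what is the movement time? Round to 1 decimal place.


MT = 73 + 68 * log2(2*14/2)
2D/W = 14.0
log2(14.0) = 3.8074
MT = 73 + 68 * 3.8074
= 331.9 ms


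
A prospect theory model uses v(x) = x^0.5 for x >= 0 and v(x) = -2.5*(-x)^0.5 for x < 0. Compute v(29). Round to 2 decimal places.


Since x = 29 >= 0, use v(x) = x^0.5
29^0.5 = 5.3852
v(29) = 5.39


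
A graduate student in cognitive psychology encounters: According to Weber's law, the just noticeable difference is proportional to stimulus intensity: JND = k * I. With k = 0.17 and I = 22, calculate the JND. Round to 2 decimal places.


JND = k * I
JND = 0.17 * 22
= 3.74


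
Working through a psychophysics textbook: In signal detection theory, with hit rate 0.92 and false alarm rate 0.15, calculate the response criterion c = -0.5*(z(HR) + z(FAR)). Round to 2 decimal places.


c = -0.5 * (z(HR) + z(FAR))
z(0.92) = 1.4051
z(0.15) = -1.0364
c = -0.5 * (1.4051 + -1.0364)
= -0.5 * 0.3687
= -0.18


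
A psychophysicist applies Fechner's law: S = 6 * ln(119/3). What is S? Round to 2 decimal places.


S = 6 * ln(119/3)
I/I0 = 39.666667
ln(39.666667) = 3.6805
S = 6 * 3.6805
= 22.08


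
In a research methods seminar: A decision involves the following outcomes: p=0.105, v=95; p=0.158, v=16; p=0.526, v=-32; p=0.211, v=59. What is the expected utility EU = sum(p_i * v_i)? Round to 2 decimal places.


EU = sum(p_i * v_i)
0.105 * 95 = 9.975
0.158 * 16 = 2.528
0.526 * -32 = -16.832
0.211 * 59 = 12.449
EU = 9.975 + 2.528 + -16.832 + 12.449
= 8.12


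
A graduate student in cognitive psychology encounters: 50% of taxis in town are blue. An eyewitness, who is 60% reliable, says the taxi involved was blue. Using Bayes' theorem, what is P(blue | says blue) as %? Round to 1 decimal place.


P(blue | says blue) = P(says blue | blue)*P(blue) / [P(says blue | blue)*P(blue) + P(says blue | not blue)*P(not blue)]
Numerator = 0.6 * 0.5 = 0.3
False identification = 0.4 * 0.5 = 0.2
P = 0.3 / (0.3 + 0.2)
= 0.3 / 0.5
As percentage = 60.0


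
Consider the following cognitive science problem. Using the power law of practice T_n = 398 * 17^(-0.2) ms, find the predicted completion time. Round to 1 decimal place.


T_n = 398 * 17^(-0.2)
17^(-0.2) = 0.567427
T_n = 398 * 0.567427
= 225.8 ms


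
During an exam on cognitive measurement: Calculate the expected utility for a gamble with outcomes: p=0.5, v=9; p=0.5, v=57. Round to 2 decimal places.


EU = sum(p_i * v_i)
0.5 * 9 = 4.5
0.5 * 57 = 28.5
EU = 4.5 + 28.5
= 33.00


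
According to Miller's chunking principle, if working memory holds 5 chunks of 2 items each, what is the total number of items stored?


Total items = chunks * items_per_chunk
= 5 * 2
= 10


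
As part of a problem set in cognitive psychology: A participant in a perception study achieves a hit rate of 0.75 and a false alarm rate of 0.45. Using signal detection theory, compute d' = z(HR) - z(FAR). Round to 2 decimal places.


d' = z(HR) - z(FAR)
z(0.75) = 0.6745
z(0.45) = -0.1257
d' = 0.6745 - -0.1257
= 0.80


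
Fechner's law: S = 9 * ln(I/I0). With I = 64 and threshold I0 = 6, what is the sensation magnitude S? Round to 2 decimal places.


S = 9 * ln(64/6)
I/I0 = 10.666667
ln(10.666667) = 2.3671
S = 9 * 2.3671
= 21.30


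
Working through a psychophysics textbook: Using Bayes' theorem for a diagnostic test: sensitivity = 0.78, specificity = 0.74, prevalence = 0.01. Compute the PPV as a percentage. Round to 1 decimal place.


PPV = (sens * prev) / (sens * prev + (1-spec) * (1-prev))
Numerator = 0.78 * 0.01 = 0.0078
P(positive and no disease) = (1 - spec) * (1 - prev) = (1 - 0.74) * (1 - 0.01) = 0.2574
Denominator = 0.0078 + 0.2574 = 0.2652
PPV = 0.0078 / 0.2652 = 0.029412
As percentage = 2.9


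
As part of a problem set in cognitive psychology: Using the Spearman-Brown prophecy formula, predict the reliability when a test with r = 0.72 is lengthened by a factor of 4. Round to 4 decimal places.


r_new = n*r / (1 + (n-1)*r)
Numerator = 4 * 0.72 = 2.88
Denominator = 1 + 3 * 0.72 = 3.16
r_new = 2.88 / 3.16
= 0.9114


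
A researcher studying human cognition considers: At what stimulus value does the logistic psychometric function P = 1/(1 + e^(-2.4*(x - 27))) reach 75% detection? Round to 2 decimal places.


At P = 0.75: 0.75 = 1/(1 + e^(-k*(x-x0)))
Solving: e^(-k*(x-x0)) = 1/3
x = x0 + ln(3)/k
ln(3) = 1.0986
x = 27 + 1.0986/2.4
= 27 + 0.4578
= 27.46


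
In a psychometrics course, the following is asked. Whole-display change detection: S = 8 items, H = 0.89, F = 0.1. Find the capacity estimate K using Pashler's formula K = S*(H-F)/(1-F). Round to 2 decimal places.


K = S * (H - F) / (1 - F)
H - F = 0.79
1 - F = 0.9
K = 8 * 0.79 / 0.9
= 7.02


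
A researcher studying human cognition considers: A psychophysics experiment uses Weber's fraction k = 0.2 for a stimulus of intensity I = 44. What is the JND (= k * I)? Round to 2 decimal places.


JND = k * I
JND = 0.2 * 44
= 8.80


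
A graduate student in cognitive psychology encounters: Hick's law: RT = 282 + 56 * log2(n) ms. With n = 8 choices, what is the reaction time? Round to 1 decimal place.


RT = 282 + 56 * log2(8)
log2(8) = 3.0
RT = 282 + 56 * 3.0
= 282 + 168.0
= 450.0 ms


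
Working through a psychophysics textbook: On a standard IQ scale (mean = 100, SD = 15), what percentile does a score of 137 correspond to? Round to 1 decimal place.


z = (IQ - mean) / SD
z = (137 - 100) / 15 = 2.4667
Percentile = Phi(2.4667) * 100
Phi(2.4667) = 0.993182
= 99.3


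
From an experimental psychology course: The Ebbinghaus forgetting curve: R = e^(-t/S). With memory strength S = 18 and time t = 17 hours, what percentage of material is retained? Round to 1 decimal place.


R = e^(-t/S)
-t/S = -17/18 = -0.944444
R = e^(-0.944444) = 0.388896
Percentage = 0.388896 * 100
= 38.9


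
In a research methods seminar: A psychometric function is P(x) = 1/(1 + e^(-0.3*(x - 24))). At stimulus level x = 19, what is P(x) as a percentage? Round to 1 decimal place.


P(x) = 1/(1 + e^(-0.3*(19 - 24)))
Exponent = -0.3 * -5 = 1.5
e^(1.5) = 4.481689
P = 1/(1 + 4.481689) = 0.182426
Percentage = 18.2


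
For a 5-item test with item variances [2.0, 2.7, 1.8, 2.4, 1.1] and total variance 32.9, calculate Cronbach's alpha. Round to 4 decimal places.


alpha = (k/(k-1)) * (1 - sum(s_i^2)/s_total^2)
sum(item variances) = 10.0
k/(k-1) = 5/4 = 1.25
1 - 10.0/32.9 = 1 - 0.303951 = 0.696049
alpha = 1.25 * 0.696049
= 0.8701


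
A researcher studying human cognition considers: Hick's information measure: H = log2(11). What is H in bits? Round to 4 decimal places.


H = log2(n)
H = log2(11)
= 3.4594


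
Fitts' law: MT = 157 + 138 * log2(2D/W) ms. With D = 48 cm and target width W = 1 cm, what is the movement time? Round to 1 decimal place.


MT = 157 + 138 * log2(2*48/1)
2D/W = 96.0
log2(96.0) = 6.585
MT = 157 + 138 * 6.585
= 1065.7 ms


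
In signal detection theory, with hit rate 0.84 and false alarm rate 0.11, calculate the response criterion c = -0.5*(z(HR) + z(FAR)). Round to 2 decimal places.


c = -0.5 * (z(HR) + z(FAR))
z(0.84) = 0.9945
z(0.11) = -1.2265
c = -0.5 * (0.9945 + -1.2265)
= -0.5 * -0.232
= 0.12


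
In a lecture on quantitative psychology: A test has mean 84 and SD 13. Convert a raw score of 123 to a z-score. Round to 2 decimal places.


z = (X - mu) / sigma
= (123 - 84) / 13
= 39 / 13
= 3.00


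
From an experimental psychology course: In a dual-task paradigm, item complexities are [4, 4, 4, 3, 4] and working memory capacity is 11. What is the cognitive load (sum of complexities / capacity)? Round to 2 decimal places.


Total complexity = 4 + 4 + 4 + 3 + 4 = 19
Load = total / capacity = 19 / 11
= 1.73


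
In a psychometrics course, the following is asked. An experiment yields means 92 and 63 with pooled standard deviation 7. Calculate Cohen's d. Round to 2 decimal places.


Cohen's d = (M1 - M2) / S_pooled
= (92 - 63) / 7
= 29 / 7
= 4.14


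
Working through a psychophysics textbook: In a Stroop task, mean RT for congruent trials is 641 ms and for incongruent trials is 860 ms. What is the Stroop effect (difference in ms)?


Stroop effect = RT(incongruent) - RT(congruent)
= 860 - 641
= 219 ms


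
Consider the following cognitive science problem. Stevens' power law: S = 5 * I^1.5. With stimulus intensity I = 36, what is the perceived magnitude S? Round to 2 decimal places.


S = 5 * 36^1.5
36^1.5 = 216.0
S = 5 * 216.0
= 1080.00


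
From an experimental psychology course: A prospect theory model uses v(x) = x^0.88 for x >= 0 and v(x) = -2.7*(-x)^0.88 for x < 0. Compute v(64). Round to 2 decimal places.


Since x = 64 >= 0, use v(x) = x^0.88
64^0.88 = 38.8542
v(64) = 38.85


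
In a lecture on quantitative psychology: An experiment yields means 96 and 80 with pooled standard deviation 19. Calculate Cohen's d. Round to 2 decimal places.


Cohen's d = (M1 - M2) / S_pooled
= (96 - 80) / 19
= 16 / 19
= 0.84


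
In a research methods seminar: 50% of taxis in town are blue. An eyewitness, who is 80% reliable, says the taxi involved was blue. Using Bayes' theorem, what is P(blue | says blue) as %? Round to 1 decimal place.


P(blue | says blue) = P(says blue | blue)*P(blue) / [P(says blue | blue)*P(blue) + P(says blue | not blue)*P(not blue)]
Numerator = 0.8 * 0.5 = 0.4
False identification = 0.2 * 0.5 = 0.1
P = 0.4 / (0.4 + 0.1)
= 0.4 / 0.5
As percentage = 80.0


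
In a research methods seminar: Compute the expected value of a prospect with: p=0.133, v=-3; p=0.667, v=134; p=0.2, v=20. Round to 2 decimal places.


EU = sum(p_i * v_i)
0.133 * -3 = -0.399
0.667 * 134 = 89.378
0.2 * 20 = 4.0
EU = -0.399 + 89.378 + 4.0
= 92.98


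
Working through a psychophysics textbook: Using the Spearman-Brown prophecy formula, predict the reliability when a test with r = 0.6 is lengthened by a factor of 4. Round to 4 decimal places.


r_new = n*r / (1 + (n-1)*r)
Numerator = 4 * 0.6 = 2.4
Denominator = 1 + 3 * 0.6 = 2.8
r_new = 2.4 / 2.8
= 0.8571


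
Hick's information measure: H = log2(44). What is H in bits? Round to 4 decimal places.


H = log2(n)
H = log2(44)
= 5.4594


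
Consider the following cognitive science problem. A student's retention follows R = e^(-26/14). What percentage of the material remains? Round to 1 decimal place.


R = e^(-t/S)
-t/S = -26/14 = -1.857143
R = e^(-1.857143) = 0.156118
Percentage = 0.156118 * 100
= 15.6


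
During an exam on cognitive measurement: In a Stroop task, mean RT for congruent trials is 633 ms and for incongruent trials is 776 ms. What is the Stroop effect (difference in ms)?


Stroop effect = RT(incongruent) - RT(congruent)
= 776 - 633
= 143 ms


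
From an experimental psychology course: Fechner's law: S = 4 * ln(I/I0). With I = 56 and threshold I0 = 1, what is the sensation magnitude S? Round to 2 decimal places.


S = 4 * ln(56/1)
I/I0 = 56.0
ln(56.0) = 4.0254
S = 4 * 4.0254
= 16.10


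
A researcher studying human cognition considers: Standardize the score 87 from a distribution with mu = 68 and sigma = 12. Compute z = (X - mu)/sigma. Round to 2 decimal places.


z = (X - mu) / sigma
= (87 - 68) / 12
= 19 / 12
= 1.58


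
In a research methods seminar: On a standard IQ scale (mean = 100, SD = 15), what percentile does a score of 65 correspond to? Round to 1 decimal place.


z = (IQ - mean) / SD
z = (65 - 100) / 15 = -2.3333
Percentile = Phi(-2.3333) * 100
Phi(-2.3333) = 0.009816
= 1.0


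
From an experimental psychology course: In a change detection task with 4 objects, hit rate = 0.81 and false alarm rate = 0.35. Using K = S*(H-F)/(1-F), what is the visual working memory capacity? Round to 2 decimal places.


K = S * (H - F) / (1 - F)
H - F = 0.46
1 - F = 0.65
K = 4 * 0.46 / 0.65
= 2.83


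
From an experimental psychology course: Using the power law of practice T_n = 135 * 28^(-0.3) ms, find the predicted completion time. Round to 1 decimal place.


T_n = 135 * 28^(-0.3)
28^(-0.3) = 0.368004
T_n = 135 * 0.368004
= 49.7 ms


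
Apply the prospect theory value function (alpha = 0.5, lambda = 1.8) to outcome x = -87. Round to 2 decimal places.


Since x = -87 < 0, use v(x) = -lambda*(-x)^alpha
(-x) = 87
87^0.5 = 9.3274
v(-87) = -1.8 * 9.3274
= -16.79


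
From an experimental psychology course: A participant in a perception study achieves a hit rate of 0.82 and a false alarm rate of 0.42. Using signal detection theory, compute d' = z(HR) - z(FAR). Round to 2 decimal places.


d' = z(HR) - z(FAR)
z(0.82) = 0.9154
z(0.42) = -0.2019
d' = 0.9154 - -0.2019
= 1.12


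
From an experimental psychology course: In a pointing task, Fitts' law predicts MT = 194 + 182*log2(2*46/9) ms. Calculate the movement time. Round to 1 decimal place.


MT = 194 + 182 * log2(2*46/9)
2D/W = 10.222222
log2(10.222222) = 3.3536
MT = 194 + 182 * 3.3536
= 804.4 ms


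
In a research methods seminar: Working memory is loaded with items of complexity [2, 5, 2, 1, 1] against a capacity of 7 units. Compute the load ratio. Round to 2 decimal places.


Total complexity = 2 + 5 + 2 + 1 + 1 = 11
Load = total / capacity = 11 / 7
= 1.57


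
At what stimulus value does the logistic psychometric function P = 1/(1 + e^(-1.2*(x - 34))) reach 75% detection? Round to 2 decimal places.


At P = 0.75: 0.75 = 1/(1 + e^(-k*(x-x0)))
Solving: e^(-k*(x-x0)) = 1/3
x = x0 + ln(3)/k
ln(3) = 1.0986
x = 34 + 1.0986/1.2
= 34 + 0.9155
= 34.92


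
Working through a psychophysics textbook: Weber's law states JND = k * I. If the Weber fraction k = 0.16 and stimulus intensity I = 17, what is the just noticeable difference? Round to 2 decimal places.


JND = k * I
JND = 0.16 * 17
= 2.72


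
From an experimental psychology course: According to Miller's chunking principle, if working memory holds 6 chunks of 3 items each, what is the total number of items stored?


Total items = chunks * items_per_chunk
= 6 * 3
= 18


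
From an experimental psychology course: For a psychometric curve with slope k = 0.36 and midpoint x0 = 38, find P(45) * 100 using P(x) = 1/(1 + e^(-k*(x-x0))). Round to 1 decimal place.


P(x) = 1/(1 + e^(-0.36*(45 - 38)))
Exponent = -0.36 * 7 = -2.52
e^(-2.52) = 0.08046
P = 1/(1 + 0.08046) = 0.925532
Percentage = 92.6


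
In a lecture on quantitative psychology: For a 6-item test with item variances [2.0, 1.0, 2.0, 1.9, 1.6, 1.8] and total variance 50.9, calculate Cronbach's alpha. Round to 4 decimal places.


alpha = (k/(k-1)) * (1 - sum(s_i^2)/s_total^2)
sum(item variances) = 10.3
k/(k-1) = 6/5 = 1.2
1 - 10.3/50.9 = 1 - 0.202358 = 0.797642
alpha = 1.2 * 0.797642
= 0.9572


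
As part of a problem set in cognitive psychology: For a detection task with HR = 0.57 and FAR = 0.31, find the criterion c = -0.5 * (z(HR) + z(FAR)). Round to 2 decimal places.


c = -0.5 * (z(HR) + z(FAR))
z(0.57) = 0.1764
z(0.31) = -0.4959
c = -0.5 * (0.1764 + -0.4959)
= -0.5 * -0.3195
= 0.16


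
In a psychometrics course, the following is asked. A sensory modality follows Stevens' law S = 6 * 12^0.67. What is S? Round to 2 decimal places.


S = 6 * 12^0.67
12^0.67 = 5.2851
S = 6 * 5.2851
= 31.71


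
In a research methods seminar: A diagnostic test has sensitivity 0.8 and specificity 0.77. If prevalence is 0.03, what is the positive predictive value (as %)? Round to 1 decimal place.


PPV = (sens * prev) / (sens * prev + (1-spec) * (1-prev))
Numerator = 0.8 * 0.03 = 0.024
P(positive and no disease) = (1 - spec) * (1 - prev) = (1 - 0.77) * (1 - 0.03) = 0.2231
Denominator = 0.024 + 0.2231 = 0.2471
PPV = 0.024 / 0.2471 = 0.097127
As percentage = 9.7
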